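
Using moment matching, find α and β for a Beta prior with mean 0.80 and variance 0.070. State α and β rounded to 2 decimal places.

Write ν = α+β; then α = μν and Var = μ(1−μ)/(ν+1).
ν = μ(1−μ)/Var − 1 = 0.1600/0.070 − 1 = 1.2857.
α = 0.80·1.2857 = 1.03, β = 0.20·1.2857 = 0.26.

α = 1.03, β = 0.26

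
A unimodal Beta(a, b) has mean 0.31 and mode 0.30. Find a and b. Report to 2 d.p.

a = 12.40, b = 27.60

Let s = a+b. Mean gives a = μs = 0.31s; mode gives (a−1)/(s−2) = 0.30.
Substituting: 0.31s − 1 = 0.30(s−2) = 0.30s − 0.60, so 0.01s = 0.40 and s = 40.0000.
Then a = 0.31×40.0000 = 12.40 and b = s−a = 27.60.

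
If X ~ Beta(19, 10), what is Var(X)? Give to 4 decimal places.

0.0075

α+β = 29 and αβ = 190, so Var = αβ/[(α+β)²(α+β+1)] = 190/25230 = 0.0075.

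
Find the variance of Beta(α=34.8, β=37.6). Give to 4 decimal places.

0.0034

μ = 34.8/72.4 = 0.480663; Var = μ(1−μ)/(α+β+1) = 0.2496261/73.4 = 0.0034.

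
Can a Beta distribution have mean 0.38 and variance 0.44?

For any Beta, Var(X) < E[X]·(1−E[X]).
Here μ(1−μ) = 0.38×0.62 = 0.2356, and 0.44 ≥ 0.2356.

No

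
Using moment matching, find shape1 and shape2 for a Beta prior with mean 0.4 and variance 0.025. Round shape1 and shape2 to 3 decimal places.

shape1 = 3.440, shape2 = 5.160

Let s = shape1+shape2. The Beta variance is μ(1−μ)/(s+1).
So s+1 = μ(1−μ)/σ² = (0.4×0.6)/0.025 = 0.24/0.025 = 9.6000, giving s = 8.6000.
Then shape1 = μs = 0.4×8.6000 = 3.440 and shape2 = (1−μ)s = 0.6×8.6000 = 5.160.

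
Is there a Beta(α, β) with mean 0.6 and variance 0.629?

No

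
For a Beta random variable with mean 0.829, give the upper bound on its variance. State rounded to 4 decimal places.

0.1418

Var = μ(1−μ)/(α+β+1), which approaches μ(1−μ) as α+β → 0.
So the supremum is μ(1−μ) = 0.829×0.171 = 0.1418.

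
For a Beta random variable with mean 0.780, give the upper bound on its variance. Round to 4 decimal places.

0.1716

For fixed mean μ the Beta variance is μ(1−μ)/(α+β+1), increasing as α+β decreases.
Its least upper bound (not attained) is μ(1−μ) = 0.780·0.220 = 0.1716.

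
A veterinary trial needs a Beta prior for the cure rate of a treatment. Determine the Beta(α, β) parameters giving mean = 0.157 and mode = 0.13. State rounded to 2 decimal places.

With s = α+β: μ = α/s and mode = (α−1)/(s−2). Eliminating α = μs,
μs − 1 = m(s−2) ⇒ s(μ−m) = 1−2m ⇒ s = 0.74/0.027 = 27.4074.
So α = μs = 4.30, β = (1−μ)s = 23.10.

α = 4.30, β = 23.10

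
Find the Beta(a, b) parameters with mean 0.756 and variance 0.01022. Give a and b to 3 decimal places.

Let s = a+b. The Beta variance is μ(1−μ)/(s+1).
So s+1 = μ(1−μ)/σ² = (0.756×0.244)/0.01022 = 0.184464/0.01022 = 18.0493, giving s = 17.0493.
Then a = μs = 0.756×17.0493 = 12.889 and b = (1−μ)s = 0.244×17.0493 = 4.160.

a = 12.889, b = 4.160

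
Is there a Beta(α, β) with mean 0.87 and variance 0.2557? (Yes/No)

A Beta with mean μ has variance μ(1−μ)/(α+β+1) < μ(1−μ).
Here μ(1−μ) = 0.87×0.13 = 0.1131, and 0.2557 ≥ 0.1131.

No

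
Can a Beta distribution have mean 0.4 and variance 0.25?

No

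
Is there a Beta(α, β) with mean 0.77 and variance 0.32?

No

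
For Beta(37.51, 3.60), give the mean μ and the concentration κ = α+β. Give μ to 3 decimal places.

μ = 0.912, κ = 41.11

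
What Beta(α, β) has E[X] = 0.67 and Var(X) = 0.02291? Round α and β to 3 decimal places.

α = 5.796, β = 2.855

Write ν = α+β; then α = μν and Var = μ(1−μ)/(ν+1).
ν = μ(1−μ)/Var − 1 = 0.2211/0.02291 − 1 = 8.6508.
α = 0.67·8.6508 = 5.796, β = 0.33·8.6508 = 2.855.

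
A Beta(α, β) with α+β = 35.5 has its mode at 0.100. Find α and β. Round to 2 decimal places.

Mode = (α−1)/(κ−2) with κ = α+β, so α−1 = 0.100·33.5 = 3.35.
α = 4.35; β = κ − α = 31.15.

α = 4.35, β = 31.15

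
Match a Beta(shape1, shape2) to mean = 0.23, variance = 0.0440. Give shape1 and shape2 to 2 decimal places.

Let s = shape1+shape2. The Beta variance is μ(1−μ)/(s+1).
So s+1 = μ(1−μ)/σ² = (0.23×0.77)/0.0440 = 0.1771/0.0440 = 4.0250, giving s = 3.0250.
Then shape1 = μs = 0.23×3.0250 = 0.70 and shape2 = (1−μ)s = 0.77×3.0250 = 2.33.

shape1 = 0.70, shape2 = 2.33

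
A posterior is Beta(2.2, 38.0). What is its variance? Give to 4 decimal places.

α+β = 40.2 and αβ = 83.60, so Var = αβ/[(α+β)²(α+β+1)] = 83.60/66580.848 = 0.0013.

0.0013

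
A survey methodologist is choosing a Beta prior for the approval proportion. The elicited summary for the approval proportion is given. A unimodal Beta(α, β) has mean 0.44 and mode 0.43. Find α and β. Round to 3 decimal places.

α = 6.160, β = 7.840

Let s = α+β. Mean gives α = μs = 0.44s; mode gives (α−1)/(s−2) = 0.43.
Substituting: 0.44s − 1 = 0.43(s−2) = 0.43s − 0.86, so 0.01s = 0.14 and s = 14.0000.
Then α = 0.44×14.0000 = 6.160 and β = s−α = 7.840.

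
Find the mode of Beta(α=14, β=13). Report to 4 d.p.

With α,β > 1, mode = (α−1)/(α+β−2) = 13/25 = 0.5200.

0.5200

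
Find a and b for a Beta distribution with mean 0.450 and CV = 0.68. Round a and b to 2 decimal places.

a = 0.74, b = 0.90

Var = (CV·μ)² = (0.68×0.450)² = 0.093636.
a+b = μ(1−μ)/Var − 1 = 0.247500/0.093636 − 1 = 1.6432.
Thus a = 0.450·1.6432 = 0.74 and b = 0.550·1.6432 = 0.90.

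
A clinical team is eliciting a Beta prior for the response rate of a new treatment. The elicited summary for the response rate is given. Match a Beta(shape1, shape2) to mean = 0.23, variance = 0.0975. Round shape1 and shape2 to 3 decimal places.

shape1 = 0.188, shape2 = 0.629

Write ν = shape1+shape2; then shape1 = μν and Var = μ(1−μ)/(ν+1).
ν = μ(1−μ)/Var − 1 = 0.1771/0.0975 − 1 = 0.8164.
shape1 = 0.23·0.8164 = 0.188, shape2 = 0.77·0.8164 = 0.629.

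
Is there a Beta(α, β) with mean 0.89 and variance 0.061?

Yes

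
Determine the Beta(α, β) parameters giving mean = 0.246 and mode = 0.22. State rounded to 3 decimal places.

α = 5.298, β = 16.240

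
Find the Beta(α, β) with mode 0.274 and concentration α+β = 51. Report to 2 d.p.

Mode = (α−1)/(κ−2) with κ = α+β, so α−1 = 0.274·49 = 13.43.
α = 14.43; β = κ − α = 36.57.

α = 14.43, β = 36.57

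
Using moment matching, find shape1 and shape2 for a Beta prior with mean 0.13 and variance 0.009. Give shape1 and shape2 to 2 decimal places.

Write ν = shape1+shape2; then shape1 = μν and Var = μ(1−μ)/(ν+1).
ν = μ(1−μ)/Var − 1 = 0.1131/0.009 − 1 = 11.5667.
shape1 = 0.13·11.5667 = 1.50, shape2 = 0.87·11.5667 = 10.06.

shape1 = 1.50, shape2 = 10.06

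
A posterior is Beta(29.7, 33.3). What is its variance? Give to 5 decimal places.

α+β = 63.0 and αβ = 989.01, so Var = αβ/[(α+β)²(α+β+1)] = 989.01/254016.000 = 0.00389.

0.00389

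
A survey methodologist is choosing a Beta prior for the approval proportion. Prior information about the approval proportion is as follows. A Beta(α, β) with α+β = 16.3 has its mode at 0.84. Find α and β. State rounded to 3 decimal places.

α = 13.012, β = 3.288

For α,β>1 the mode is (α−1)/(α+β−2), so α = mode·(κ−2)+1 = 0.84×14.3+1 = 13.012.
And β = (1−mode)·(κ−2)+1 = 0.16×14.3+1 = 3.288.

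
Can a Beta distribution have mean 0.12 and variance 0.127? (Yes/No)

No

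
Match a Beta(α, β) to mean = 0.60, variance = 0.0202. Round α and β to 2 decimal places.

α = 6.53, β = 4.35

By moment matching, α+β = μ(1−μ)/σ² − 1 = (0.60·0.40)/0.0202 − 1 = 11.8812 − 1 = 10.8812.
Since α/(α+β) = μ, α = 0.60·10.8812 = 6.53 and β = 0.40·10.8812 = 4.35.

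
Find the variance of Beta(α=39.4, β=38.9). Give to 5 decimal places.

0.00315

α+β = 78.3 and αβ = 1532.66, so Var = αβ/[(α+β)²(α+β+1)] = 1532.66/486179.577 = 0.00315.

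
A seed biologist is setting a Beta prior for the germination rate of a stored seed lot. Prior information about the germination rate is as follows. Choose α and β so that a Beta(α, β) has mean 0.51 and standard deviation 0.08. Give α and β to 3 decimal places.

α = 19.404, β = 18.643

First σ² = 0.0064. Setting α = μn, β = (1−μ)n with n = α+β,
μ(1−μ)/(n+1) = 0.0064 ⇒ n+1 = 0.2499/0.0064 = 39.0469 ⇒ n = 38.0469.
Hence α = 0.51×38.0469 = 19.404, β = 0.49×38.0469 = 18.643.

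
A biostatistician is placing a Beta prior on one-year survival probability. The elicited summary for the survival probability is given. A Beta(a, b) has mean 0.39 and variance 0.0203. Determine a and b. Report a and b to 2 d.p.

By moment matching, a+b = μ(1−μ)/σ² − 1 = (0.39·0.61)/0.0203 − 1 = 11.7192 − 1 = 10.7192.
Since a/(a+b) = μ, a = 0.39·10.7192 = 4.18 and b = 0.61·10.7192 = 6.54.

a = 4.18, b = 6.54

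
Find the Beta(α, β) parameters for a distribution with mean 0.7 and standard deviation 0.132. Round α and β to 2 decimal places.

α = 7.74, β = 3.32

σ² = 0.132² = 0.017424.
With s = α+β, Var = μ(1−μ)/(s+1), so s+1 = (0.7×0.3)/0.017424 = 12.0523 and s = 11.0523.
α = μs = 7.74, β = (1−μ)s = 3.32.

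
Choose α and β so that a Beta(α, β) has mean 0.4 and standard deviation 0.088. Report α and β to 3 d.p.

α = 11.997, β = 17.995

σ² = 0.088² = 0.007744.
With s = α+β, Var = μ(1−μ)/(s+1), so s+1 = (0.4×0.6)/0.007744 = 30.9917 and s = 29.9917.
α = μs = 11.997, β = (1−μ)s = 17.995.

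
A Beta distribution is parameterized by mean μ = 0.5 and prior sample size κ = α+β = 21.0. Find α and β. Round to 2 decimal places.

α = 10.50, β = 10.50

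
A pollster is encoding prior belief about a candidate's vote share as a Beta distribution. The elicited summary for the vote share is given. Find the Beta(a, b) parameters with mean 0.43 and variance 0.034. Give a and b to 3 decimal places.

a = 2.670, b = 3.539

By moment matching, a+b = μ(1−μ)/σ² − 1 = (0.43·0.57)/0.034 − 1 = 7.2088 − 1 = 6.2088.
Since a/(a+b) = μ, a = 0.43·6.2088 = 2.670 and b = 0.57·6.2088 = 3.539.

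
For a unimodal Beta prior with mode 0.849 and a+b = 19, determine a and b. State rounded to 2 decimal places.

a = 15.43, b = 3.57

Since the density peak of Beta(a,b) is at (a−1)/(a+b−2),
a = 1 + 0.849(19−2) = 15.43 and b = 19 − 15.43 = 3.57.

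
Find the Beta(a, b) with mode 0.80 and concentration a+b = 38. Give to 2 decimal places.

Mode = (a−1)/(κ−2) with κ = a+b, so a−1 = 0.80·36 = 28.80.
a = 29.80; b = κ − a = 8.20.

a = 29.80, b = 8.20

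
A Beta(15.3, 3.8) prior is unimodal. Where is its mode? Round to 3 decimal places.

0.836

With α,β > 1, mode = (α−1)/(α+β−2) = 14.3/17.1 = 0.836.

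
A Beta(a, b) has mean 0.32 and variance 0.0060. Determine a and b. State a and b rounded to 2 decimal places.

By moment matching, a+b = μ(1−μ)/σ² − 1 = (0.32·0.68)/0.0060 − 1 = 36.2667 − 1 = 35.2667.
Since a/(a+b) = μ, a = 0.32·35.2667 = 11.29 and b = 0.68·35.2667 = 23.98.

a = 11.29, b = 23.98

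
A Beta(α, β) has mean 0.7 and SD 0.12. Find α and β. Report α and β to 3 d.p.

α = 9.508, β = 4.075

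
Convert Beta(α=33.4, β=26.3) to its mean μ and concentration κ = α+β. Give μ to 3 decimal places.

κ = α+β = 33.4+26.3 = 59.7; μ = α/κ = 33.4/59.7 = 0.559.

μ = 0.559, κ = 59.7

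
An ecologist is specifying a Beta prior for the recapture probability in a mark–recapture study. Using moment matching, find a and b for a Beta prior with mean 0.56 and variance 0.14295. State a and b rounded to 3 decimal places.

a = 0.405, b = 0.318

Write ν = a+b; then a = μν and Var = μ(1−μ)/(ν+1).
ν = μ(1−μ)/Var − 1 = 0.2464/0.14295 − 1 = 0.7237.
a = 0.56·0.7237 = 0.405, b = 0.44·0.7237 = 0.318.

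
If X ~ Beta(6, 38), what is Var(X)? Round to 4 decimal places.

0.0026

α+β = 44 and αβ = 228, so Var = αβ/[(α+β)²(α+β+1)] = 228/87120 = 0.0026.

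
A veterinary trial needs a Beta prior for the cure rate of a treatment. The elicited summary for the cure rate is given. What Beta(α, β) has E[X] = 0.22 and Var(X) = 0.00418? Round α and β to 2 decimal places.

By moment matching, α+β = μ(1−μ)/σ² − 1 = (0.22·0.78)/0.00418 − 1 = 41.0526 − 1 = 40.0526.
Since α/(α+β) = μ, α = 0.22·40.0526 = 8.81 and β = 0.78·40.0526 = 31.24.

α = 8.81, β = 31.24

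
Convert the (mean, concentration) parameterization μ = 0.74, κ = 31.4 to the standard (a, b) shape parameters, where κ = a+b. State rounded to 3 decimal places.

a = 23.236, b = 8.164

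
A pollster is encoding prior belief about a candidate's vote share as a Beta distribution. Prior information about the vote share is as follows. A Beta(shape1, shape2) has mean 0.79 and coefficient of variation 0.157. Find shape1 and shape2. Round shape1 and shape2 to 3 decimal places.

shape1 = 7.730, shape2 = 2.055

σ = CV·μ = 0.157×0.79 = 0.12403, so σ² = 0.015383.
s+1 = μ(1−μ)/σ² = 0.1659/0.015383 = 10.7843, so s = shape1+shape2 = 9.7843.
shape1 = μs = 7.730, shape2 = (1−μ)s = 2.055.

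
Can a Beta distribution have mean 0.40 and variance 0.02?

Yes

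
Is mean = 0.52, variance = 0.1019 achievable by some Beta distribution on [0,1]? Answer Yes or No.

Yes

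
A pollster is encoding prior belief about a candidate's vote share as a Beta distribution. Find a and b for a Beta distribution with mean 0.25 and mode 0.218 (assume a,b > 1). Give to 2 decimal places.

a = 4.41, b = 13.22

Let s = a+b. Mean gives a = μs = 0.25s; mode gives (a−1)/(s−2) = 0.218.
Substituting: 0.25s − 1 = 0.218(s−2) = 0.218s − 0.436, so 0.032s = 0.564 and s = 17.6250.
Then a = 0.25×17.6250 = 4.41 and b = s−a = 13.22.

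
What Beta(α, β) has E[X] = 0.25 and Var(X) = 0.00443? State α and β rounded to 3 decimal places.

By moment matching, α+β = μ(1−μ)/σ² − 1 = (0.25·0.75)/0.00443 − 1 = 42.3251 − 1 = 41.3251.
Since α/(α+β) = μ, α = 0.25·41.3251 = 10.331 and β = 0.75·41.3251 = 30.994.

α = 10.331, β = 30.994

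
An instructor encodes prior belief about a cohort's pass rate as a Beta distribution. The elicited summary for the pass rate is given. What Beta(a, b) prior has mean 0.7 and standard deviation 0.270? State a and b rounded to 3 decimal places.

Variance = 0.270² = 0.072900. The moment-matching identity a+b = μ(1−μ)/Var − 1 gives
a+b = 0.21/0.072900 − 1 = 1.8807, so a = μ·1.8807 = 1.316 and b = (1−μ)·1.8807 = 0.564.

a = 1.316, b = 0.564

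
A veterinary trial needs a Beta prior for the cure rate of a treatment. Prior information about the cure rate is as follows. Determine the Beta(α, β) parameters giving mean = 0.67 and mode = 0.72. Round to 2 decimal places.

Let s = α+β. Mean gives α = μs = 0.67s; mode gives (α−1)/(s−2) = 0.72.
Substituting: 0.67s − 1 = 0.72(s−2) = 0.72s − 1.44, so -0.05s = -0.44 and s = 8.8000.
Then α = 0.67×8.8000 = 5.90 and β = s−α = 2.90.

α = 5.90, β = 2.90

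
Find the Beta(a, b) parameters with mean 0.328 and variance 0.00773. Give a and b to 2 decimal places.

By moment matching, a+b = μ(1−μ)/σ² − 1 = (0.328·0.672)/0.00773 − 1 = 28.5144 − 1 = 27.5144.
Since a/(a+b) = μ, a = 0.328·27.5144 = 9.02 and b = 0.672·27.5144 = 18.49.

a = 9.02, b = 18.49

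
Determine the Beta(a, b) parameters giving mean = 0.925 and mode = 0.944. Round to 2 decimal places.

a = 43.23, b = 3.51

With s = a+b: μ = a/s and mode = (a−1)/(s−2). Eliminating a = μs,
μs − 1 = m(s−2) ⇒ s(μ−m) = 1−2m ⇒ s = -0.888/-0.019 = 46.7368.
So a = μs = 43.23, b = (1−μ)s = 3.51.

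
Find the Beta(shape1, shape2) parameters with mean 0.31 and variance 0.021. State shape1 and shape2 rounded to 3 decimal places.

shape1 = 2.848, shape2 = 6.338

Let s = shape1+shape2. The Beta variance is μ(1−μ)/(s+1).
So s+1 = μ(1−μ)/σ² = (0.31×0.69)/0.021 = 0.2139/0.021 = 10.1857, giving s = 9.1857.
Then shape1 = μs = 0.31×9.1857 = 2.848 and shape2 = (1−μ)s = 0.69×9.1857 = 6.338.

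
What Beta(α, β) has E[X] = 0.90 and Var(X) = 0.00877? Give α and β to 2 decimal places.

α = 8.34, β = 0.93

Let s = α+β. The Beta variance is μ(1−μ)/(s+1).
So s+1 = μ(1−μ)/σ² = (0.90×0.10)/0.00877 = 0.0900/0.00877 = 10.2623, giving s = 9.2623.
Then α = μs = 0.90×9.2623 = 8.34 and β = (1−μ)s = 0.10×9.2623 = 0.93.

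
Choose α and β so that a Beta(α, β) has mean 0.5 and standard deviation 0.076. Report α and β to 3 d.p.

Variance = 0.076² = 0.005776. The moment-matching identity α+β = μ(1−μ)/Var − 1 gives
α+β = 0.25/0.005776 − 1 = 42.2825, so α = μ·42.2825 = 21.141 and β = (1−μ)·42.2825 = 21.141.

α = 21.141, β = 21.141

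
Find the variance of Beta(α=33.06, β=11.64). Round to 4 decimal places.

0.0042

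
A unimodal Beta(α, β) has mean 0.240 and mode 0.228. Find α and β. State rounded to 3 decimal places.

Let s = α+β. Mean gives α = μs = 0.240s; mode gives (α−1)/(s−2) = 0.228.
Substituting: 0.240s − 1 = 0.228(s−2) = 0.228s − 0.456, so 0.012s = 0.544 and s = 45.3333.
Then α = 0.240×45.3333 = 10.880 and β = s−α = 34.453.

α = 10.880, β = 34.453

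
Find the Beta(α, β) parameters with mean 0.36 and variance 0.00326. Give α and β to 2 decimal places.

α = 25.08, β = 44.59

Let s = α+β. The Beta variance is μ(1−μ)/(s+1).
So s+1 = μ(1−μ)/σ² = (0.36×0.64)/0.00326 = 0.2304/0.00326 = 70.6748, giving s = 69.6748.
Then α = μs = 0.36×69.6748 = 25.08 and β = (1−μ)s = 0.64×69.6748 = 44.59.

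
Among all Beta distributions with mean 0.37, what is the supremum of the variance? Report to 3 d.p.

0.233

For fixed mean μ the Beta variance is μ(1−μ)/(α+β+1), increasing as α+β decreases.
Its least upper bound (not attained) is μ(1−μ) = 0.37·0.63 = 0.233.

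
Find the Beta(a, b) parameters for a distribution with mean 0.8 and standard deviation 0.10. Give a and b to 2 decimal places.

a = 12.00, b = 3.00

σ² = 0.10² = 0.0100.
With s = a+b, Var = μ(1−μ)/(s+1), so s+1 = (0.8×0.2)/0.0100 = 16.0000 and s = 15.0000.
a = μs = 12.00, b = (1−μ)s = 3.00.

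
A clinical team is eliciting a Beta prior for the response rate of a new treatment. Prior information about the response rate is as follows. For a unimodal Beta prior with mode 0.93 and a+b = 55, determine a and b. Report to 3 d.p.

a = 50.290, b = 4.710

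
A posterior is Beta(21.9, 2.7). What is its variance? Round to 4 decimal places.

0.0038

μ = 21.9/24.6 = 0.890244; Var = μ(1−μ)/(α+β+1) = 0.0977097/25.6 = 0.0038.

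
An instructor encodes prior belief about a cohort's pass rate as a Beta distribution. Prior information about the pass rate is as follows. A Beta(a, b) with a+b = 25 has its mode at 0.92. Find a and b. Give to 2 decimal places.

a = 22.16, b = 2.84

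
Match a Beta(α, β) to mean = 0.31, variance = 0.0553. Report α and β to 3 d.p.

By moment matching, α+β = μ(1−μ)/σ² − 1 = (0.31·0.69)/0.0553 − 1 = 3.8680 − 1 = 2.8680.
Since α/(α+β) = μ, α = 0.31·2.8680 = 0.889 and β = 0.69·2.8680 = 1.979.

α = 0.889, β = 1.979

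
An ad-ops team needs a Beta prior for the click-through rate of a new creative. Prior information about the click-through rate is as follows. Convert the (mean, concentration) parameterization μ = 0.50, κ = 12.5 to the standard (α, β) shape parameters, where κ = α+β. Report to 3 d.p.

Split κ in proportion μ : (1−μ): α = 0.50·12.5 = 6.250, β = 12.5 − 6.250 = 6.250.

α = 6.250, β = 6.250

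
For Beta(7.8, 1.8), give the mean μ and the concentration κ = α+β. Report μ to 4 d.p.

μ = 0.8125, κ = 9.6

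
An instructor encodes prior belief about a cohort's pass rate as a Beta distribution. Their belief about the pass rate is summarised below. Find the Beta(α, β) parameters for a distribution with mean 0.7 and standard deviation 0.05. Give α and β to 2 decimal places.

First σ² = 0.0025. Setting α = μn, β = (1−μ)n with n = α+β,
μ(1−μ)/(n+1) = 0.0025 ⇒ n+1 = 0.21/0.0025 = 84.0000 ⇒ n = 83.0000.
Hence α = 0.7×83.0000 = 58.10, β = 0.3×83.0000 = 24.90.

α = 58.10, β = 24.90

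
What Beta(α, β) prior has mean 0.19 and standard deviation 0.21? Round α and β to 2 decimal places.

α = 0.47, β = 2.02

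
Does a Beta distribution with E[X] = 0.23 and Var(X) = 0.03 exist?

Yes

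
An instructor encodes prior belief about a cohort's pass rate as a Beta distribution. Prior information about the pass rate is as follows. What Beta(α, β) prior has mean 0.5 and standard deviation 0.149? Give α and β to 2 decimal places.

σ² = 0.149² = 0.022201.
With s = α+β, Var = μ(1−μ)/(s+1), so s+1 = (0.5×0.5)/0.022201 = 11.2608 and s = 10.2608.
α = μs = 5.13, β = (1−μ)s = 5.13.

α = 5.13, β = 5.13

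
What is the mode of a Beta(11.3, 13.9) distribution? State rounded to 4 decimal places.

With α,β > 1, mode = (α−1)/(α+β−2) = 10.3/23.2 = 0.4440.

0.4440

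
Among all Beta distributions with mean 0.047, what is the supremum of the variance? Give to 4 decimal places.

0.0448

Var = μ(1−μ)/(α+β+1), which approaches μ(1−μ) as α+β → 0.
So the supremum is μ(1−μ) = 0.047×0.953 = 0.0448.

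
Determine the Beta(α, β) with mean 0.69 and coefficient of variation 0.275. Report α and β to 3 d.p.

α = 3.409, β = 1.532

σ = CV·μ = 0.275×0.69 = 0.18975, so σ² = 0.036005.
s+1 = μ(1−μ)/σ² = 0.2139/0.036005 = 5.9408, so s = α+β = 4.9408.
α = μs = 3.409, β = (1−μ)s = 1.532.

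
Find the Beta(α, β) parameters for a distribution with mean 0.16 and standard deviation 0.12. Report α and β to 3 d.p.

α = 1.333, β = 7.000

σ² = 0.12² = 0.0144.
With s = α+β, Var = μ(1−μ)/(s+1), so s+1 = (0.16×0.84)/0.0144 = 9.3333 and s = 8.3333.
α = μs = 1.333, β = (1−μ)s = 7.000.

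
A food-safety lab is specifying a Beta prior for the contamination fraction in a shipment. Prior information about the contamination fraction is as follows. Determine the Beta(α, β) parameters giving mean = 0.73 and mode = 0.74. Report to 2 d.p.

Let s = α+β. Mean gives α = μs = 0.73s; mode gives (α−1)/(s−2) = 0.74.
Substituting: 0.73s − 1 = 0.74(s−2) = 0.74s − 1.48, so -0.01s = -0.48 and s = 48.0000.
Then α = 0.73×48.0000 = 35.04 and β = s−α = 12.96.

α = 35.04, β = 12.96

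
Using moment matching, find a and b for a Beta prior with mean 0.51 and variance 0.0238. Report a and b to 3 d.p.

Write ν = a+b; then a = μν and Var = μ(1−μ)/(ν+1).
ν = μ(1−μ)/Var − 1 = 0.2499/0.0238 − 1 = 9.5000.
a = 0.51·9.5000 = 4.845, b = 0.49·9.5000 = 4.655.

a = 4.845, b = 4.655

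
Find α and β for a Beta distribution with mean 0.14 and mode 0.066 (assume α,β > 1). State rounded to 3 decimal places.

Let s = α+β. Mean gives α = μs = 0.14s; mode gives (α−1)/(s−2) = 0.066.
Substituting: 0.14s − 1 = 0.066(s−2) = 0.066s − 0.132, so 0.074s = 0.868 and s = 11.7297.
Then α = 0.14×11.7297 = 1.642 and β = s−α = 10.088.

α = 1.642, β = 10.088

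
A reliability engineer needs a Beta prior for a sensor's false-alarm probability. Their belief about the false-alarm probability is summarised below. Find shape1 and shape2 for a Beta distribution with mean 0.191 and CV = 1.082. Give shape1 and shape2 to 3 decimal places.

shape1 = 0.500, shape2 = 2.118

Var = (CV·μ)² = (1.082×0.191)² = 0.042709.
shape1+shape2 = μ(1−μ)/Var − 1 = 0.154519/0.042709 − 1 = 2.6179.
Thus shape1 = 0.191·2.6179 = 0.500 and shape2 = 0.809·2.6179 = 2.118.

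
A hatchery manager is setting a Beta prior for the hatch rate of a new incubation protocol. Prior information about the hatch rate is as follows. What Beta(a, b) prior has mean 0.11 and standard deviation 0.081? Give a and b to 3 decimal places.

Variance = 0.081² = 0.006561. The moment-matching identity a+b = μ(1−μ)/Var − 1 gives
a+b = 0.0979/0.006561 − 1 = 13.9215, so a = μ·13.9215 = 1.531 and b = (1−μ)·13.9215 = 12.390.

a = 1.531, b = 12.390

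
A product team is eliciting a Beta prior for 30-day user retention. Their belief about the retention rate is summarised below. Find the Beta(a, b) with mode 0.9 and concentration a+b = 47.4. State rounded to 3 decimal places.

For a,b>1 the mode is (a−1)/(a+b−2), so a = mode·(κ−2)+1 = 0.9×45.4+1 = 41.860.
And b = (1−mode)·(κ−2)+1 = 0.1×45.4+1 = 5.540.

a = 41.860, b = 5.540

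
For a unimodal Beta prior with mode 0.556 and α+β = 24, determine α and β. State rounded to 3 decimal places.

α = 13.232, β = 10.768

Since the density peak of Beta(α,β) is at (α−1)/(α+β−2),
α = 1 + 0.556(24−2) = 13.232 and β = 24 − 13.232 = 10.768.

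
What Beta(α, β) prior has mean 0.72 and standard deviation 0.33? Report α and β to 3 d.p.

σ² = 0.33² = 0.1089.
With s = α+β, Var = μ(1−μ)/(s+1), so s+1 = (0.72×0.28)/0.1089 = 1.8512 and s = 0.8512.
α = μs = 0.613, β = (1−μ)s = 0.238.

α = 0.613, β = 0.238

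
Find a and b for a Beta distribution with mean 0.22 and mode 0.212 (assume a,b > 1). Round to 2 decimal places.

a = 15.84, b = 56.16

Let s = a+b. Mean gives a = μs = 0.22s; mode gives (a−1)/(s−2) = 0.212.
Substituting: 0.22s − 1 = 0.212(s−2) = 0.212s − 0.424, so 0.008s = 0.576 and s = 72.0000.
Then a = 0.22×72.0000 = 15.84 and b = s−a = 56.16.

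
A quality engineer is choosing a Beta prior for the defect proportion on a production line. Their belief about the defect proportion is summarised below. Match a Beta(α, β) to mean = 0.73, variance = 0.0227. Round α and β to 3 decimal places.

α = 5.608, β = 2.074

Let s = α+β. The Beta variance is μ(1−μ)/(s+1).
So s+1 = μ(1−μ)/σ² = (0.73×0.27)/0.0227 = 0.1971/0.0227 = 8.6828, giving s = 7.6828.
Then α = μs = 0.73×7.6828 = 5.608 and β = (1−μ)s = 0.27×7.6828 = 2.074.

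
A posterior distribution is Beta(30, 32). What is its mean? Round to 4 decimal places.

E[X] = α/(α+β) = 30/62 = 0.4839.

0.4839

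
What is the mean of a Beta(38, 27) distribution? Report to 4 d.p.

0.5846

The Beta mean is α/(α+β) = 38/(38+27) = 0.5846.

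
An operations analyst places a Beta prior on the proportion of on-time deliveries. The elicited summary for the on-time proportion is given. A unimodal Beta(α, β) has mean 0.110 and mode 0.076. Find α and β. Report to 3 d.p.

With s = α+β: μ = α/s and mode = (α−1)/(s−2). Eliminating α = μs,
μs − 1 = m(s−2) ⇒ s(μ−m) = 1−2m ⇒ s = 0.848/0.034 = 24.9412.
So α = μs = 2.744, β = (1−μ)s = 22.198.

α = 2.744, β = 22.198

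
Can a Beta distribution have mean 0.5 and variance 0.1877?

Yes

A Beta with mean μ has variance μ(1−μ)/(α+β+1) < μ(1−μ).
Here μ(1−μ) = 0.5×0.5 = 0.25, and 0.1877 < 0.25.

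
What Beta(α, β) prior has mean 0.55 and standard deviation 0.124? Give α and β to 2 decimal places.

Variance = 0.124² = 0.015376. The moment-matching identity α+β = μ(1−μ)/Var − 1 gives
α+β = 0.2475/0.015376 − 1 = 15.0965, so α = μ·15.0965 = 8.30 and β = (1−μ)·15.0965 = 6.79.

α = 8.30, β = 6.79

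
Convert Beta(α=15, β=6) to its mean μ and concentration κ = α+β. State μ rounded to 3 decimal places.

μ = 0.714, κ = 21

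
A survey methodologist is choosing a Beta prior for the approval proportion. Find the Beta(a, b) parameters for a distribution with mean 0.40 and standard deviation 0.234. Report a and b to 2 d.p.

a = 1.35, b = 2.03

σ² = 0.234² = 0.054756.
With s = a+b, Var = μ(1−μ)/(s+1), so s+1 = (0.40×0.60)/0.054756 = 4.3831 and s = 3.3831.
a = μs = 1.35, b = (1−μ)s = 2.03.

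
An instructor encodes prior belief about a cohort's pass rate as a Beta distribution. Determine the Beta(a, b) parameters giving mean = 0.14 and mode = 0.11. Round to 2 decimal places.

a = 3.64, b = 22.36

With s = a+b: μ = a/s and mode = (a−1)/(s−2). Eliminating a = μs,
μs − 1 = m(s−2) ⇒ s(μ−m) = 1−2m ⇒ s = 0.78/0.03 = 26.0000.
So a = μs = 3.64, b = (1−μ)s = 22.36.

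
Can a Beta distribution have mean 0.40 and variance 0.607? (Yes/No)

No

For any Beta, Var(X) < E[X]·(1−E[X]).
Here μ(1−μ) = 0.40×0.60 = 0.2400, and 0.607 ≥ 0.2400.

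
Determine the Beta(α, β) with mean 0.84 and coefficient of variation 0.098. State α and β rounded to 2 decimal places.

σ = CV·μ = 0.098×0.84 = 0.08232, so σ² = 0.006777.
s+1 = μ(1−μ)/σ² = 0.1344/0.006777 = 19.8330, so s = α+β = 18.8330.
α = μs = 15.82, β = (1−μ)s = 3.01.

α = 15.82, β = 3.01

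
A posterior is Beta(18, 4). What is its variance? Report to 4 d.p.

0.0065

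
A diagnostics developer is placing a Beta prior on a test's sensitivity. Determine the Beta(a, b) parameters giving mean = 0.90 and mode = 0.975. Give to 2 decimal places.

a = 11.40, b = 1.27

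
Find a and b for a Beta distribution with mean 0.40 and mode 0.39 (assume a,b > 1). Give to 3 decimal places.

a = 8.800, b = 13.200

Let s = a+b. Mean gives a = μs = 0.40s; mode gives (a−1)/(s−2) = 0.39.
Substituting: 0.40s − 1 = 0.39(s−2) = 0.39s − 0.78, so 0.01s = 0.22 and s = 22.0000.
Then a = 0.40×22.0000 = 8.800 and b = s−a = 13.200.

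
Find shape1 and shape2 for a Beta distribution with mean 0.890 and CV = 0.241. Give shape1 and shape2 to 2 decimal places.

Var = (CV·μ)² = (0.241×0.890)² = 0.046006.
shape1+shape2 = μ(1−μ)/Var − 1 = 0.097900/0.046006 − 1 = 1.1280.
Thus shape1 = 0.890·1.1280 = 1.00 and shape2 = 0.110·1.1280 = 0.12.

shape1 = 1.00, shape2 = 0.12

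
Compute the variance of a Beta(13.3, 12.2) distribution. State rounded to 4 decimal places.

0.0094

μ = 13.3/25.5 = 0.521569; Var = μ(1−μ)/(α+β+1) = 0.2495348/26.5 = 0.0094.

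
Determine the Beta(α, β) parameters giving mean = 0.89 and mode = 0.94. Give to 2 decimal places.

α = 15.66, β = 1.94

With s = α+β: μ = α/s and mode = (α−1)/(s−2). Eliminating α = μs,
μs − 1 = m(s−2) ⇒ s(μ−m) = 1−2m ⇒ s = -0.88/-0.05 = 17.6000.
So α = μs = 15.66, β = (1−μ)s = 1.94.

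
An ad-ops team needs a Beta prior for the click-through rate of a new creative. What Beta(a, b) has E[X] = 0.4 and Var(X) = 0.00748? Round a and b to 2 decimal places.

a = 12.43, b = 18.65

By moment matching, a+b = μ(1−μ)/σ² − 1 = (0.4·0.6)/0.00748 − 1 = 32.0856 − 1 = 31.0856.
Since a/(a+b) = μ, a = 0.4·31.0856 = 12.43 and b = 0.6·31.0856 = 18.65.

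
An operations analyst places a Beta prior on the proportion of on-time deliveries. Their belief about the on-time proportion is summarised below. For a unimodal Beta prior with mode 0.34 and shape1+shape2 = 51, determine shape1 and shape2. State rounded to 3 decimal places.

shape1 = 17.660, shape2 = 33.340

Since the density peak of Beta(shape1,shape2) is at (shape1−1)/(shape1+shape2−2),
shape1 = 1 + 0.34(51−2) = 17.660 and shape2 = 51 − 17.660 = 33.340.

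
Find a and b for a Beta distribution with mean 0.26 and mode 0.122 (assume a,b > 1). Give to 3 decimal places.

Let s = a+b. Mean gives a = μs = 0.26s; mode gives (a−1)/(s−2) = 0.122.
Substituting: 0.26s − 1 = 0.122(s−2) = 0.122s − 0.244, so 0.138s = 0.756 and s = 5.4783.
Then a = 0.26×5.4783 = 1.424 and b = s−a = 4.054.

a = 1.424, b = 4.054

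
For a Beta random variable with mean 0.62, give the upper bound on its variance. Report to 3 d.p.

Var = μ(1−μ)/(α+β+1), which approaches μ(1−μ) as α+β → 0.
So the supremum is μ(1−μ) = 0.62×0.38 = 0.236.

0.236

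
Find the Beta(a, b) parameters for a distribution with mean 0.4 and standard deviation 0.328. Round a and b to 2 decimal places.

a = 0.49, b = 0.74

Variance = 0.328² = 0.107584. The moment-matching identity a+b = μ(1−μ)/Var − 1 gives
a+b = 0.24/0.107584 − 1 = 1.2308, so a = μ·1.2308 = 0.49 and b = (1−μ)·1.2308 = 0.74.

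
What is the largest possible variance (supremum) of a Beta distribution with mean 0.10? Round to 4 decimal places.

Var = μ(1−μ)/(α+β+1), which approaches μ(1−μ) as α+β → 0.
So the supremum is μ(1−μ) = 0.10×0.90 = 0.0900.

0.0900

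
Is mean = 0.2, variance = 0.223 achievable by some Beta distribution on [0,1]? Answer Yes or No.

The Beta variance bound is σ² < μ(1−μ).
Here μ(1−μ) = 0.2×0.8 = 0.16, and 0.223 ≥ 0.16.

No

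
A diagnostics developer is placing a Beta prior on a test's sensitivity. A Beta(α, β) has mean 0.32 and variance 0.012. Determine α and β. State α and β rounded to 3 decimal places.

Let s = α+β. The Beta variance is μ(1−μ)/(s+1).
So s+1 = μ(1−μ)/σ² = (0.32×0.68)/0.012 = 0.2176/0.012 = 18.1333, giving s = 17.1333.
Then α = μs = 0.32×17.1333 = 5.483 and β = (1−μ)s = 0.68×17.1333 = 11.651.

α = 5.483, β = 11.651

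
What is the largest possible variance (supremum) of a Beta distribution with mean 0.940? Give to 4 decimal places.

0.0564

Var = μ(1−μ)/(α+β+1), which approaches μ(1−μ) as α+β → 0.
So the supremum is μ(1−μ) = 0.940×0.060 = 0.0564.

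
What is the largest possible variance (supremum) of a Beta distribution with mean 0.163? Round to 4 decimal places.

0.1364

Var = μ(1−μ)/(α+β+1), which approaches μ(1−μ) as α+β → 0.
So the supremum is μ(1−μ) = 0.163×0.837 = 0.1364.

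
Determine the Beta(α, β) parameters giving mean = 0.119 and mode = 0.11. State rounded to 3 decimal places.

Let s = α+β. Mean gives α = μs = 0.119s; mode gives (α−1)/(s−2) = 0.11.
Substituting: 0.119s − 1 = 0.11(s−2) = 0.11s − 0.22, so 0.009s = 0.78 and s = 86.6667.
Then α = 0.119×86.6667 = 10.313 and β = s−α = 76.353.

α = 10.313, β = 76.353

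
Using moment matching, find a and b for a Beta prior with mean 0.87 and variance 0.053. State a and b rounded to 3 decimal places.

Write ν = a+b; then a = μν and Var = μ(1−μ)/(ν+1).
ν = μ(1−μ)/Var − 1 = 0.1131/0.053 − 1 = 1.1340.
a = 0.87·1.1340 = 0.987, b = 0.13·1.1340 = 0.147.

a = 0.987, b = 0.147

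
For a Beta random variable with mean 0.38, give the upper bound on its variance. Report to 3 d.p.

0.236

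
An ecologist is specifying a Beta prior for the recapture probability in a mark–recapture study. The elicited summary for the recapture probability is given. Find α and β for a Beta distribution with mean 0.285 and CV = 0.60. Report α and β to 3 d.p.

σ = CV·μ = 0.60×0.285 = 0.17100, so σ² = 0.029241.
s+1 = μ(1−μ)/σ² = 0.203775/0.029241 = 6.9688, so s = α+β = 5.9688.
α = μs = 1.701, β = (1−μ)s = 4.268.

α = 1.701, β = 4.268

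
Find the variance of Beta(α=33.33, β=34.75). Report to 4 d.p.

Var = αβ/[(α+β)²(α+β+1)] = (33.33×34.75)/(68.08²×69.08) = 1158.2175/320177.952512 = 0.0036.

0.0036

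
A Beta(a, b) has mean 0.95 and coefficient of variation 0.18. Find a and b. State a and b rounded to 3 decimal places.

a = 0.593, b = 0.031

Var = (CV·μ)² = (0.18×0.95)² = 0.029241.
a+b = μ(1−μ)/Var − 1 = 0.0475/0.029241 − 1 = 0.6244.
Thus a = 0.95·0.6244 = 0.593 and b = 0.05·0.6244 = 0.031.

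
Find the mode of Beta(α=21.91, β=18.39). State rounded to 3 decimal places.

0.546

With α,β > 1, mode = (α−1)/(α+β−2) = 20.91/38.30 = 0.546.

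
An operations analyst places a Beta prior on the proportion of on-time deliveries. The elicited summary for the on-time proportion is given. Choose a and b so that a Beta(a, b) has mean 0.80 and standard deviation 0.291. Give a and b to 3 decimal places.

Variance = 0.291² = 0.084681. The moment-matching identity a+b = μ(1−μ)/Var − 1 gives
a+b = 0.1600/0.084681 − 1 = 0.8894, so a = μ·0.8894 = 0.712 and b = (1−μ)·0.8894 = 0.178.

a = 0.712, b = 0.178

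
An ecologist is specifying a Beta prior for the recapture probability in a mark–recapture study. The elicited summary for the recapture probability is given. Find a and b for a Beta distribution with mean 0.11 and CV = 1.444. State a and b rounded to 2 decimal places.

σ = CV·μ = 1.444×0.11 = 0.15884, so σ² = 0.025230.
s+1 = μ(1−μ)/σ² = 0.0979/0.025230 = 3.8803, so s = a+b = 2.8803.
a = μs = 0.32, b = (1−μ)s = 2.56.

a = 0.32, b = 2.56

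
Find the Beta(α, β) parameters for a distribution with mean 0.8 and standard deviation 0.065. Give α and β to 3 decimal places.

Variance = 0.065² = 0.004225. The moment-matching identity α+β = μ(1−μ)/Var − 1 gives
α+β = 0.16/0.004225 − 1 = 36.8698, so α = μ·36.8698 = 29.496 and β = (1−μ)·36.8698 = 7.374.

α = 29.496, β = 7.374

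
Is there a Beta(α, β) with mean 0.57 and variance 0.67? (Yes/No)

No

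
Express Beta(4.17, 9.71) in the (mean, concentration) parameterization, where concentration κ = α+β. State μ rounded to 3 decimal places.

κ = α+β = 4.17+9.71 = 13.88; μ = α/κ = 4.17/13.88 = 0.300.

μ = 0.300, κ = 13.88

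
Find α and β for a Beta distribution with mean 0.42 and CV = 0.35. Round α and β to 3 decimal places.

Var = (CV·μ)² = (0.35×0.42)² = 0.021609.
α+β = μ(1−μ)/Var − 1 = 0.2436/0.021609 − 1 = 10.2731.
Thus α = 0.42·10.2731 = 4.315 and β = 0.58·10.2731 = 5.958.

α = 4.315, β = 5.958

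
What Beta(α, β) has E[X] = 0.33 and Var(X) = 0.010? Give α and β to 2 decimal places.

α = 6.97, β = 14.14

Let s = α+β. The Beta variance is μ(1−μ)/(s+1).
So s+1 = μ(1−μ)/σ² = (0.33×0.67)/0.010 = 0.2211/0.010 = 22.1100, giving s = 21.1100.
Then α = μs = 0.33×21.1100 = 6.97 and β = (1−μ)s = 0.67×21.1100 = 14.14.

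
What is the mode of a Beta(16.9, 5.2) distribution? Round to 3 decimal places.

0.791

The density x^(α−1)(1−x)^(β−1) is maximised at (α−1)/(α+β−2) = 15.9/20.1 = 0.791.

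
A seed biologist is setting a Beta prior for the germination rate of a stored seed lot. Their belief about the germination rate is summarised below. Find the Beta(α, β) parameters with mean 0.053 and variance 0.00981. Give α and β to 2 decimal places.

By moment matching, α+β = μ(1−μ)/σ² − 1 = (0.053·0.947)/0.00981 − 1 = 5.1163 − 1 = 4.1163.
Since α/(α+β) = μ, α = 0.053·4.1163 = 0.22 and β = 0.947·4.1163 = 3.90.

α = 0.22, β = 3.90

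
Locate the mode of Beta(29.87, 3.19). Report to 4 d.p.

With α,β > 1, mode = (α−1)/(α+β−2) = 28.87/31.06 = 0.9295.

0.9295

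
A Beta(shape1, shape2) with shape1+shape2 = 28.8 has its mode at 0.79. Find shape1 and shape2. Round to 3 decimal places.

shape1 = 22.172, shape2 = 6.628

Mode = (shape1−1)/(κ−2) with κ = shape1+shape2, so shape1−1 = 0.79·26.8 = 21.172.
shape1 = 22.172; shape2 = κ − shape1 = 6.628.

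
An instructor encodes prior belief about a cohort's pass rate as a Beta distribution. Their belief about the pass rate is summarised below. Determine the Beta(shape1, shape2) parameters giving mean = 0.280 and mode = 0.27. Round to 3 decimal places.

shape1 = 12.880, shape2 = 33.120

Let s = shape1+shape2. Mean gives shape1 = μs = 0.280s; mode gives (shape1−1)/(s−2) = 0.27.
Substituting: 0.280s − 1 = 0.27(s−2) = 0.27s − 0.54, so 0.010s = 0.46 and s = 46.0000.
Then shape1 = 0.280×46.0000 = 12.880 and shape2 = s−shape1 = 33.120.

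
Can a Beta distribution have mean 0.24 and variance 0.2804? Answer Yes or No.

No

A Beta with mean μ has variance μ(1−μ)/(α+β+1) < μ(1−μ).
Here μ(1−μ) = 0.24×0.76 = 0.1824, and 0.2804 ≥ 0.1824.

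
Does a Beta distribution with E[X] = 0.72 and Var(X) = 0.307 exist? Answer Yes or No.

The Beta variance bound is σ² < μ(1−μ).
Here μ(1−μ) = 0.72×0.28 = 0.2016, and 0.307 ≥ 0.2016.

No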